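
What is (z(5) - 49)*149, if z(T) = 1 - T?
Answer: -7897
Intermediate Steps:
(z(5) - 49)*149 = ((1 - 1*5) - 49)*149 = ((1 - 5) - 49)*149 = (-4 - 49)*149 = -53*149 = -7897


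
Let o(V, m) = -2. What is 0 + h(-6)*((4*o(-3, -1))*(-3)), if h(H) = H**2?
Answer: 864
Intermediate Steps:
0 + h(-6)*((4*o(-3, -1))*(-3)) = 0 + (-6)**2*((4*(-2))*(-3)) = 0 + 36*(-8*(-3)) = 0 + 36*24 = 0 + 864 = 864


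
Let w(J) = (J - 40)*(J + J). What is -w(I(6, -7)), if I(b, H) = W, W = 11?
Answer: 638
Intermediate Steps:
I(b, H) = 11
w(J) = 2*J*(-40 + J) (w(J) = (-40 + J)*(2*J) = 2*J*(-40 + J))
-w(I(6, -7)) = -2*11*(-40 + 11) = -2*11*(-29) = -1*(-638) = 638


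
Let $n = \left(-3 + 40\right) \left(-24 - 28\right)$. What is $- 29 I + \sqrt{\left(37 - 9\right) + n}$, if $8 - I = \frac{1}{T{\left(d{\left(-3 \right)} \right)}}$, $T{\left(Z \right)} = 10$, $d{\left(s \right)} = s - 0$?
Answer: $- \frac{2291}{10} + 2 i \sqrt{474} \approx -229.1 + 43.543 i$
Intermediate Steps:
$d{\left(s \right)} = s$ ($d{\left(s \right)} = s + 0 = s$)
$n = -1924$ ($n = 37 \left(-52\right) = -1924$)
$I = \frac{79}{10}$ ($I = 8 - \frac{1}{10} = \frac{79}{10} \approx 7.9$)
$- 29 I + \sqrt{\left(37 - 9\right) + n} = \left(-29\right) \frac{79}{10} + \sqrt{\left(37 - 9\right) - 1924} = - \frac{2291}{10} + \sqrt{28 - 1924} = - \frac{2291}{10} + \sqrt{-1896} = - \frac{2291}{10} + 2 i \sqrt{474}$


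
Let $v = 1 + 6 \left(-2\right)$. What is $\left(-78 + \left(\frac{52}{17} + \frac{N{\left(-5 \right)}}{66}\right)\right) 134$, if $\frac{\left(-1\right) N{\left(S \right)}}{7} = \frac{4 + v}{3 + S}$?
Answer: $- \frac{11323067}{1122} \approx -10092.0$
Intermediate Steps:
$v = -11$ ($v = 1 - 12 = -11$)
$N{\left(S \right)} = \frac{49}{3 + S}$ ($N{\left(S \right)} = - 7 \frac{4 - 11}{3 + S} = - 7 \left(- \frac{7}{3 + S}\right) = \frac{49}{3 + S}$)
$\left(-78 + \left(\frac{52}{17} + \frac{N{\left(-5 \right)}}{66}\right)\right) 134 = \left(-78 + \left(\frac{52}{17} + \frac{49 \frac{1}{3 - 5}}{66}\right)\right) 134 = \left(-78 + \left(52 \cdot \frac{1}{17} + \frac{49}{-2} \cdot \frac{1}{66}\right)\right) 134 = \left(-78 + \left(\frac{52}{17} + 49 \left(- \frac{1}{2}\right) \frac{1}{66}\right)\right) 134 = \left(-78 + \left(\frac{52}{17} - \frac{49}{132}\right)\right) 134 = \left(-78 + \frac{6031}{2244}\right) 134 = \left(- \frac{169001}{2244}\right) 134 = - \frac{11323067}{1122}$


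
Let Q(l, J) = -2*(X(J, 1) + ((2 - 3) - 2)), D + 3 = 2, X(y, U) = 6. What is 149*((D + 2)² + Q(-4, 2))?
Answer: -745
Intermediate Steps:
D = -1 (D = -3 + 2 = -1)
Q(l, J) = -6 (Q(l, J) = -2*(6 + ((2 - 3) - 2)) = -2*(6 + (-1 - 2)) = -2*(6 - 3) = -2*3 = -6)
149*((D + 2)² + Q(-4, 2)) = 149*((-1 + 2)² - 6) = 149*(1² - 6) = 149*(1 - 6) = 149*(-5) = -745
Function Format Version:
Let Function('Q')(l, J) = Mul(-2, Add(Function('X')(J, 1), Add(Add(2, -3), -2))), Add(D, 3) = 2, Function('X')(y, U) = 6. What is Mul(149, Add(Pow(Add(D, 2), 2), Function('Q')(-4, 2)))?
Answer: -745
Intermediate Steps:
D = -1 (D = Add(-3, 2) = -1)
Function('Q')(l, J) = -6 (Function('Q')(l, J) = Mul(-2, Add(6, Add(Add(2, -3), -2))) = Mul(-2, Add(6, Add(-1, -2))) = Mul(-2, Add(6, -3)) = Mul(-2, 3) = -6)
Mul(149, Add(Pow(Add(D, 2), 2), Function('Q')(-4, 2))) = Mul(149, Add(Pow(Add(-1, 2), 2), -6)) = Mul(149, Add(Pow(1, 2), -6)) = Mul(149, Add(1, -6)) = Mul(149, -5) = -745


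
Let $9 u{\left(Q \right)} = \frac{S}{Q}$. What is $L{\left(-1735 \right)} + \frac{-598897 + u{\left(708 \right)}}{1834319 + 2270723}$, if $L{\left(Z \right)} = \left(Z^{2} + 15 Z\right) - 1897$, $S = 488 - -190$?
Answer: $\frac{13001512138144511}{4359554604} \approx 2.9823 \cdot 10^{6}$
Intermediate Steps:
$S = 678$ ($S = 488 + 190 = 678$)
$u{\left(Q \right)} = \frac{226}{3 Q}$ ($u{\left(Q \right)} = \frac{678 \frac{1}{Q}}{9} = \frac{226}{3 Q}$)
$L{\left(Z \right)} = -1897 + Z^{2} + 15 Z$
$L{\left(-1735 \right)} + \frac{-598897 + u{\left(708 \right)}}{1834319 + 2270723} = \left(-1897 + \left(-1735\right)^{2} + 15 \left(-1735\right)\right) + \frac{-598897 + \frac{226}{3 \cdot 708}}{1834319 + 2270723} = \left(-1897 + 3010225 - 26025\right) + \frac{-598897 + \frac{226}{3} \cdot \frac{1}{708}}{4105042} = 2982303 + \left(-598897 + \frac{113}{1062}\right) \frac{1}{4105042} = 2982303 - \frac{636028501}{4359554604} = \frac{13001512138144511}{4359554604}$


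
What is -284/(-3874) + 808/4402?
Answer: 1095090/4263337 ≈ 0.25686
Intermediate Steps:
-284/(-3874) + 808/4402 = -284*(-1/3874) + 808*(1/4402) = 142/1937 + 404/2201 = 1095090/4263337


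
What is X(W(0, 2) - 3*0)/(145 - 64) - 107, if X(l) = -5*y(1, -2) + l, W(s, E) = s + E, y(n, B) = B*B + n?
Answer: -8690/81 ≈ -107.28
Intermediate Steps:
y(n, B) = n + B**2 (y(n, B) = B**2 + n = n + B**2)
W(s, E) = E + s
X(l) = -25 + l (X(l) = -5*(1 + (-2)**2) + l = -5*(1 + 4) + l = -5*5 + l = -25 + l)
X(W(0, 2) - 3*0)/(145 - 64) - 107 = (-25 + ((2 + 0) - 3*0))/(145 - 64) - 107 = (-25 + (2 + 0))/81 - 107 = (-25 + 2)*(1/81) - 107 = -23*1/81 - 107 = -23/81 - 107 = -8690/81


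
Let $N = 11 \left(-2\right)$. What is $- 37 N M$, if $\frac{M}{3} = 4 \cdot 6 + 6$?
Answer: $73260$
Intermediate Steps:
$N = -22$
$M = 90$ ($M = 3 \left(4 \cdot 6 + 6\right) = 3 \left(24 + 6\right) = 3 \cdot 30 = 90$)
$- 37 N M = \left(-37\right) \left(-22\right) 90 = 814 \cdot 90 = 73260$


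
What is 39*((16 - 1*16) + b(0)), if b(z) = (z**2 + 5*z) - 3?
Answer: -117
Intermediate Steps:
b(z) = -3 + z**2 + 5*z
39*((16 - 1*16) + b(0)) = 39*((16 - 1*16) + (-3 + 0**2 + 5*0)) = 39*((16 - 16) + (-3 + 0 + 0)) = 39*(0 - 3) = 39*(-3) = -117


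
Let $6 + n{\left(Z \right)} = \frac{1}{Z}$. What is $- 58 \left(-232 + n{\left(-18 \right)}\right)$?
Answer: $\frac{124265}{9} \approx 13807.0$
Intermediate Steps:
$n{\left(Z \right)} = -6 + \frac{1}{Z}$
$- 58 \left(-232 + n{\left(-18 \right)}\right) = - 58 \left(-232 - \left(6 - \frac{1}{-18}\right)\right) = - 58 \left(-232 - \frac{109}{18}\right) = \left(-58\right) \left(- \frac{4285}{18}\right) = \frac{124265}{9}$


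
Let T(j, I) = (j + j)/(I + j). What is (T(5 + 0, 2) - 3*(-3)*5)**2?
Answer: 105625/49 ≈ 2155.6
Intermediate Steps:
T(j, I) = 2*j/(I + j) (T(j, I) = (2*j)/(I + j) = 2*j/(I + j))
(T(5 + 0, 2) - 3*(-3)*5)**2 = (2*(5 + 0)/(2 + (5 + 0)) - 3*(-3)*5)**2 = (2*5/(2 + 5) + 9*5)**2 = (2*5/7 + 45)**2 = (2*5*(1/7) + 45)**2 = (10/7 + 45)**2 = (325/7)**2 = 105625/49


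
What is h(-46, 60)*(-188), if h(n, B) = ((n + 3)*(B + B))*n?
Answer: -44623680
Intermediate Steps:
h(n, B) = 2*B*n*(3 + n) (h(n, B) = ((3 + n)*(2*B))*n = (2*B*(3 + n))*n = 2*B*n*(3 + n))
h(-46, 60)*(-188) = (2*60*(-46)*(3 - 46))*(-188) = (2*60*(-46)*(-43))*(-188) = 237360*(-188) = -44623680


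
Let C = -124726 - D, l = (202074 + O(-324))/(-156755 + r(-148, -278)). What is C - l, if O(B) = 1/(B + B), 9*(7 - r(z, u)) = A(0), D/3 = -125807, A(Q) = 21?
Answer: 25667427456071/101574216 ≈ 2.5270e+5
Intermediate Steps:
D = -377421 (D = 3*(-125807) = -377421)
r(z, u) = 14/3 (r(z, u) = 7 - ⅑*21 = 7 - 7/3 = 14/3)
O(B) = 1/(2*B)
l = -130943951/101574216 (l = (202074 + (½)/(-324))/(-156755 + 14/3) = (202074 + (½)*(-1/324))/(-470251/3) = (202074 - 1/648)*(-3/470251) = (130943951/648)*(-3/470251) = -130943951/101574216 ≈ -1.2891)
C = 252695 (C = -124726 - 1*(-377421) = -124726 + 377421 = 252695)
C - l = 252695 - 1*(-130943951/101574216) = 252695 + 130943951/101574216 = 25667427456071/101574216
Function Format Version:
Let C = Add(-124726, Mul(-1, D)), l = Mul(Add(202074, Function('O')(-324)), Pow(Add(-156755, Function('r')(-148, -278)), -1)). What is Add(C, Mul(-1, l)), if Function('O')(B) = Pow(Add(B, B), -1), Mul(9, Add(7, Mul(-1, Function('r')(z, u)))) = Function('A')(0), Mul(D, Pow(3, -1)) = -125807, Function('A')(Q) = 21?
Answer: Rational(25667427456071, 101574216) ≈ 2.5270e+5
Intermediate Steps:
D = -377421 (D = Mul(3, -125807) = -377421)
Function('r')(z, u) = Rational(14, 3) (Function('r')(z, u) = Add(7, Mul(Rational(-1, 9), 21)) = Add(7, Rational(-7, 3)) = Rational(14, 3))
Function('O')(B) = Mul(Rational(1, 2), Pow(B, -1)) (Function('O')(B) = Pow(Mul(2, B), -1) = Mul(Rational(1, 2), Pow(B, -1)))
l = Rational(-130943951, 101574216) (l = Mul(Add(202074, Mul(Rational(1, 2), Pow(-324, -1))), Pow(Add(-156755, Rational(14, 3)), -1)) = Mul(Add(202074, Mul(Rational(1, 2), Rational(-1, 324))), Pow(Rational(-470251, 3), -1)) = Mul(Add(202074, Rational(-1, 648)), Rational(-3, 470251)) = Mul(Rational(130943951, 648), Rational(-3, 470251)) = Rational(-130943951, 101574216) ≈ -1.2891)
C = 252695 (C = Add(-124726, Mul(-1, -377421)) = Add(-124726, 377421) = 252695)
Add(C, Mul(-1, l)) = Add(252695, Mul(-1, Rational(-130943951, 101574216))) = Add(252695, Rational(130943951, 101574216)) = Rational(25667427456071, 101574216)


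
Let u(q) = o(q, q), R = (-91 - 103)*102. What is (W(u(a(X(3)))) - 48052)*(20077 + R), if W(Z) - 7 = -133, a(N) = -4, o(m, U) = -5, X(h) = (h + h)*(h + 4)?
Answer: -13923442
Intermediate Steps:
X(h) = 2*h*(4 + h) (X(h) = (2*h)*(4 + h) = 2*h*(4 + h))
R = -19788 (R = -194*102 = -19788)
u(q) = -5
W(Z) = -126 (W(Z) = 7 - 133 = -126)
(W(u(a(X(3)))) - 48052)*(20077 + R) = (-126 - 48052)*(20077 - 19788) = -48178*289 = -13923442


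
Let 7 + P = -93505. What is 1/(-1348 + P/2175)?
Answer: -2175/3025412 ≈ -0.00071891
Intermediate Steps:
P = -93512 (P = -7 - 93505 = -93512)
1/(-1348 + P/2175) = 1/(-1348 - 93512/2175) = 1/(-3025412/2175) = -2175/3025412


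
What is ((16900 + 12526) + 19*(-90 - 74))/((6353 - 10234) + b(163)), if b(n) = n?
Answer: -13155/1859 ≈ -7.0764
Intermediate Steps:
((16900 + 12526) + 19*(-90 - 74))/((6353 - 10234) + b(163)) = ((16900 + 12526) + 19*(-90 - 74))/((6353 - 10234) + 163) = (29426 + 19*(-164))/(-3881 + 163) = (29426 - 3116)/(-3718) = 26310*(-1/3718) = -13155/1859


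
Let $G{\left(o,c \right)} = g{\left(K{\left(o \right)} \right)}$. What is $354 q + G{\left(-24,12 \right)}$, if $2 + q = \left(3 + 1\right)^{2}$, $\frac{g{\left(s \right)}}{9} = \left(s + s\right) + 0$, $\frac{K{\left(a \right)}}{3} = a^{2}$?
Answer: $36060$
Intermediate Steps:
$K{\left(a \right)} = 3 a^{2}$
$g{\left(s \right)} = 18 s$ ($g{\left(s \right)} = 9 \left(\left(s + s\right) + 0\right) = 9 \left(2 s + 0\right) = 9 \cdot 2 s = 18 s$)
$G{\left(o,c \right)} = 54 o^{2}$ ($G{\left(o,c \right)} = 18 \cdot 3 o^{2} = 54 o^{2}$)
$q = 14$ ($q = -2 + \left(3 + 1\right)^{2} = -2 + 4^{2} = -2 + 16 = 14$)
$354 q + G{\left(-24,12 \right)} = 354 \cdot 14 + 54 \left(-24\right)^{2} = 4956 + 54 \cdot 576 = 4956 + 31104 = 36060$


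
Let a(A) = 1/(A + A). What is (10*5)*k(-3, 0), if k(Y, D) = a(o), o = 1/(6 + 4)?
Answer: 250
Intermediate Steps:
o = ⅒ (o = 1/10 = ⅒ ≈ 0.10000)
a(A) = 1/(2*A)
k(Y, D) = 5 (k(Y, D) = 1/(2*(⅒)) = (½)*10 = 5)
(10*5)*k(-3, 0) = (10*5)*5 = 50*5 = 250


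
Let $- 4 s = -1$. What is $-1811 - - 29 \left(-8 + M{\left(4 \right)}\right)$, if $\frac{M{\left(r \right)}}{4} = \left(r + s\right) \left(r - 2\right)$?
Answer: $-1057$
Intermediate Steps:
$s = \frac{1}{4}$ ($s = \left(- \frac{1}{4}\right) \left(-1\right) = \frac{1}{4} \approx 0.25$)
$M{\left(r \right)} = 4 \left(-2 + r\right) \left(\frac{1}{4} + r\right)$ ($M{\left(r \right)} = 4 \left(r + \frac{1}{4}\right) \left(r - 2\right) = 4 \left(\frac{1}{4} + r\right) \left(-2 + r\right) = 4 \left(-2 + r\right) \left(\frac{1}{4} + r\right)$)
$-1811 - - 29 \left(-8 + M{\left(4 \right)}\right) = -1811 - - 29 \left(-8 - \left(30 - 64\right)\right) = -1811 - - 29 \left(-8 - -34\right) = -1811 - - 29 \left(-8 + 34\right) = -1811 - \left(-29\right) 26 = -1811 - -754 = -1811 + 754 = -1057$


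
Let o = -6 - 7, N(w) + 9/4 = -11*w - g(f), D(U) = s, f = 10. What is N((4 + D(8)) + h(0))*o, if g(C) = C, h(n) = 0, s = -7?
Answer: -1079/4 ≈ -269.75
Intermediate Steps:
D(U) = -7
N(w) = -49/4 - 11*w (N(w) = -9/4 + (-11*w - 1*10) = -9/4 + (-11*w - 10) = -9/4 + (-10 - 11*w) = -49/4 - 11*w)
o = -13
N((4 + D(8)) + h(0))*o = (-49/4 - 11*((4 - 7) + 0))*(-13) = (-49/4 - 11*(-3 + 0))*(-13) = (-49/4 - 11*(-3))*(-13) = (-49/4 + 33)*(-13) = (83/4)*(-13) = -1079/4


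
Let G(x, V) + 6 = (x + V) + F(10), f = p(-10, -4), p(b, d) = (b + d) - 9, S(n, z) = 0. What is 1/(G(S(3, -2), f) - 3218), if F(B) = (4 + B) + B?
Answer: -1/3223 ≈ -0.00031027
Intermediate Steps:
p(b, d) = -9 + b + d
F(B) = 4 + 2*B
f = -23 (f = -9 - 10 - 4 = -23)
G(x, V) = 18 + V + x (G(x, V) = -6 + ((x + V) + (4 + 2*10)) = -6 + ((V + x) + (4 + 20)) = -6 + ((V + x) + 24) = -6 + (24 + V + x) = 18 + V + x)
1/(G(S(3, -2), f) - 3218) = 1/((18 - 23 + 0) - 3218) = 1/(-5 - 3218) = 1/(-3223) = -1/3223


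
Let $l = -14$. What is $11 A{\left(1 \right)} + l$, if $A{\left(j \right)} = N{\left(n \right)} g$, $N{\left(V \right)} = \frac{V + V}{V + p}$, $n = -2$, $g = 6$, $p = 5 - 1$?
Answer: $-146$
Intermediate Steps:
$p = 4$
$N{\left(V \right)} = \frac{2 V}{4 + V}$ ($N{\left(V \right)} = \frac{V + V}{V + 4} = \frac{2 V}{4 + V}$)
$A{\left(j \right)} = -12$ ($A{\left(j \right)} = 2 \left(-2\right) \frac{1}{4 - 2} \cdot 6 = 2 \left(-2\right) \frac{1}{2} \cdot 6 = \left(-2\right) 6 = -12$)
$11 A{\left(1 \right)} + l = 11 \left(-12\right) - 14 = -132 - 14 = -146$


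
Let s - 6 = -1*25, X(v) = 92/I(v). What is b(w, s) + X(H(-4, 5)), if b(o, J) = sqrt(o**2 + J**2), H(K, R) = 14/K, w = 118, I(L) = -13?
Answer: -92/13 + sqrt(14285) ≈ 112.44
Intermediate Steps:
X(v) = -92/13 (X(v) = 92/(-13) = 92*(-1/13) = -92/13)
s = -19 (s = 6 - 1*25 = 6 - 25 = -19)
b(o, J) = sqrt(J**2 + o**2)
b(w, s) + X(H(-4, 5)) = sqrt((-19)**2 + 118**2) - 92/13 = sqrt(361 + 13924) - 92/13 = sqrt(14285) - 92/13 = -92/13 + sqrt(14285)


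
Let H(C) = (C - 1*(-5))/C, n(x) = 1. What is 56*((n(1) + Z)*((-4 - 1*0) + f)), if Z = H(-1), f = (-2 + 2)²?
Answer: 672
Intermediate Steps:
f = 0 (f = 0² = 0)
H(C) = (5 + C)/C (H(C) = (C + 5)/C = (5 + C)/C)
Z = -4 (Z = (5 - 1)/(-1) = -1*4 = -4)
56*((n(1) + Z)*((-4 - 1*0) + f)) = 56*((1 - 4)*((-4 - 1*0) + 0)) = 56*(-3*((-4 + 0) + 0)) = 56*(-3*(-4 + 0)) = 56*(-3*(-4)) = 56*12 = 672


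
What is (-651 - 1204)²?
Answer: 3441025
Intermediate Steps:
(-651 - 1204)² = (-1855)² = 3441025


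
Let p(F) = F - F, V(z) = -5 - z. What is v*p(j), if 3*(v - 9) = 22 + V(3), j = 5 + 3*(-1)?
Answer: 0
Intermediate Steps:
j = 2 (j = 5 - 3 = 2)
p(F) = 0
v = 41/3 (v = 9 + (22 + (-5 - 1*3))/3 = 9 + (22 + (-5 - 3))/3 = 9 + (22 - 8)/3 = 9 + (1/3)*14 = 9 + 14/3 = 41/3 ≈ 13.667)
v*p(j) = (41/3)*0 = 0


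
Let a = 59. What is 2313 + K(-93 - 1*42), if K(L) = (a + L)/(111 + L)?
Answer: 13897/6 ≈ 2316.2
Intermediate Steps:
K(L) = (59 + L)/(111 + L)
2313 + K(-93 - 1*42) = 2313 + (59 + (-93 - 1*42))/(111 + (-93 - 1*42)) = 2313 + (59 + (-93 - 42))/(111 + (-93 - 42)) = 2313 + (59 - 135)/(111 - 135) = 2313 - 76/(-24) = 2313 - 1/24*(-76) = 2313 + 19/6 = 13897/6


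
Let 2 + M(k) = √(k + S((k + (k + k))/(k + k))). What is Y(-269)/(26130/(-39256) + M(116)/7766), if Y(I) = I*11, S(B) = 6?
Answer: 11445458786172432868/2575654585165817 + 2213270312354024*√122/2575654585165817 ≈ 4453.2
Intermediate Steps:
M(k) = -2 + √(6 + k) (M(k) = -2 + √(k + 6) = -2 + √(6 + k))
Y(I) = 11*I
Y(-269)/(26130/(-39256) + M(116)/7766) = (11*(-269))/(26130/(-39256) + (-2 + √(6 + 116))/7766) = -2959/(26130*(-1/39256) + (-2 + √122)*(1/7766)) = -2959/(-13065/19628 + (-1/3883 + √122/7766)) = -2959/(-50751023/76215524 + √122/7766)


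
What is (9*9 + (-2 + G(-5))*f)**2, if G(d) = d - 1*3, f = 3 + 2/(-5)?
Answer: 3025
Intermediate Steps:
f = 13/5 (f = 3 + 2*(-1/5) = 3 - 2/5 = 13/5 ≈ 2.6000)
G(d) = -3 + d (G(d) = d - 3 = -3 + d)
(9*9 + (-2 + G(-5))*f)**2 = (9*9 + (-2 + (-3 - 5))*(13/5))**2 = (81 + (-2 - 8)*(13/5))**2 = (81 - 10*13/5)**2 = (81 - 26)**2 = 55**2 = 3025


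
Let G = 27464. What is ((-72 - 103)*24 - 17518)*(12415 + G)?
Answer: -866092122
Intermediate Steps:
((-72 - 103)*24 - 17518)*(12415 + G) = ((-72 - 103)*24 - 17518)*(12415 + 27464) = (-175*24 - 17518)*39879 = (-4200 - 17518)*39879 = -21718*39879 = -866092122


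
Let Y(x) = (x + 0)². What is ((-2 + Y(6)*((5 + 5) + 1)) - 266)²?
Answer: 16384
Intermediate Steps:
Y(x) = x²
((-2 + Y(6)*((5 + 5) + 1)) - 266)² = ((-2 + 6²*((5 + 5) + 1)) - 266)² = ((-2 + 36*(10 + 1)) - 266)² = ((-2 + 36*11) - 266)² = ((-2 + 396) - 266)² = (394 - 266)² = 128² = 16384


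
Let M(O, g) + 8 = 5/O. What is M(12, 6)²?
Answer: 8281/144 ≈ 57.507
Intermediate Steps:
M(O, g) = -8 + 5/O
M(12, 6)² = (-8 + 5/12)² = (-91/12)² = 8281/144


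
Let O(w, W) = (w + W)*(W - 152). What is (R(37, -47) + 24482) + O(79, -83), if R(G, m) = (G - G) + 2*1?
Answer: 25424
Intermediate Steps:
R(G, m) = 2 (R(G, m) = 0 + 2 = 2)
O(w, W) = (-152 + W)*(W + w) (O(w, W) = (W + w)*(-152 + W) = (-152 + W)*(W + w))
(R(37, -47) + 24482) + O(79, -83) = (2 + 24482) + ((-83)**2 - 152*(-83) - 152*79 - 83*79) = 24484 + (6889 + 12616 - 12008 - 6557) = 24484 + 940 = 25424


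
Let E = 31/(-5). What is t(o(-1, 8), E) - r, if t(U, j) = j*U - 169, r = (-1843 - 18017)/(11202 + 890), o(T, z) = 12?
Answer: -3654166/15115 ≈ -241.76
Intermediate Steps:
E = -31/5 (E = 31*(-1/5) = -31/5 ≈ -6.2000)
r = -4965/3023 (r = -19860/12092 = -19860*1/12092 = -4965/3023 ≈ -1.6424)
t(U, j) = -169 + U*j (t(U, j) = U*j - 169 = -169 + U*j)
t(o(-1, 8), E) - r = (-169 + 12*(-31/5)) - 1*(-4965/3023) = (-169 - 372/5) + 4965/3023 = -1217/5 + 4965/3023 = -3654166/15115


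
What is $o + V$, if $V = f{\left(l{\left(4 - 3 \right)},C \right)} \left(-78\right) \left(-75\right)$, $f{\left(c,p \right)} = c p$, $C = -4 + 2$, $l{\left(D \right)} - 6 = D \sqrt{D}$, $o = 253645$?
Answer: $171745$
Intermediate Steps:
$l{\left(D \right)} = 6 + D^{\frac{3}{2}}$ ($l{\left(D \right)} = 6 + D \sqrt{D} = 6 + D^{\frac{3}{2}}$)
$C = -2$
$V = -81900$ ($V = \left(6 + \left(4 - 3\right)^{\frac{3}{2}}\right) \left(-2\right) \left(-78\right) \left(-75\right) = \left(6 + 1^{\frac{3}{2}}\right) \left(-2\right) \left(-78\right) \left(-75\right) = \left(6 + 1\right) \left(-2\right) \left(-78\right) \left(-75\right) = 7 \left(-2\right) \left(-78\right) \left(-75\right) = \left(-14\right) \left(-78\right) \left(-75\right) = 1092 \left(-75\right) = -81900$)
$o + V = 253645 - 81900 = 171745$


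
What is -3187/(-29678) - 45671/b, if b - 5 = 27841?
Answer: -316669684/206603397 ≈ -1.5327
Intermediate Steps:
b = 27846 (b = 5 + 27841 = 27846)
-3187/(-29678) - 45671/b = -3187/(-29678) - 45671/27846 = -3187*(-1/29678) - 45671*1/27846 = 3187/29678 - 45671/27846 = -316669684/206603397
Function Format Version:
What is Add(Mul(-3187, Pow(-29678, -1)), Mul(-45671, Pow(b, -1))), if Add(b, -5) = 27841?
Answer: Rational(-316669684, 206603397) ≈ -1.5327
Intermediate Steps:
b = 27846 (b = Add(5, 27841) = 27846)
Add(Mul(-3187, Pow(-29678, -1)), Mul(-45671, Pow(b, -1))) = Add(Mul(-3187, Pow(-29678, -1)), Mul(-45671, Pow(27846, -1))) = Add(Mul(-3187, Rational(-1, 29678)), Mul(-45671, Rational(1, 27846))) = Add(Rational(3187, 29678), Rational(-45671, 27846)) = Rational(-316669684, 206603397)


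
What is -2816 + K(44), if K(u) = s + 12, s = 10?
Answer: -2794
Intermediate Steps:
K(u) = 22 (K(u) = 10 + 12 = 22)
-2816 + K(44) = -2816 + 22 = -2794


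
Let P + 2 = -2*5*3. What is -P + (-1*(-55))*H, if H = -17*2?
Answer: -1838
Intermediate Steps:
H = -34
P = -32 (P = -2 - 2*5*3 = -2 - 10*3 = -2 - 30 = -32)
-P + (-1*(-55))*H = -1*(-32) - 1*(-55)*(-34) = 32 + 55*(-34) = 32 - 1870 = -1838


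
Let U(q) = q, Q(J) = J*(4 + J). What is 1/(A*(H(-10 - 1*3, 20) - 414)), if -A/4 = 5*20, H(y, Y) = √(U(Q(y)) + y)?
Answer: 207/34258400 + √26/34258400 ≈ 6.1912e-6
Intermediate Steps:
H(y, Y) = √(y + y*(4 + y)) (H(y, Y) = √(y*(4 + y) + y) = √(y + y*(4 + y)))
A = -400 (A = -20*20 = -4*100 = -400)
1/(A*(H(-10 - 1*3, 20) - 414)) = 1/(-400*(√((-10 - 1*3)*(5 + (-10 - 1*3))) - 414)) = 1/(-400*(√((-10 - 3)*(5 + (-10 - 3))) - 414)) = 1/(-400*(√(-13*(5 - 13)) - 414)) = 1/(-400*(√(-13*(-8)) - 414)) = 1/(-400*(√104 - 414)) = 1/(-400*(2*√26 - 414)) = 1/(-400*(-414 + 2*√26)) = 1/(165600 - 800*√26)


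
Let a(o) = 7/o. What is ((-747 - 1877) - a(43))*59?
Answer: -6657501/43 ≈ -1.5483e+5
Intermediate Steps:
((-747 - 1877) - a(43))*59 = ((-747 - 1877) - 7/43)*59 = (-2624 - 7/43)*59 = -112839/43*59 = -6657501/43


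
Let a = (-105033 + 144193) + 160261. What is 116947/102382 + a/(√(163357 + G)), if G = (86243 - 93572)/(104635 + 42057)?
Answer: 116947/102382 + 5184946*√9269155/31993535 ≈ 494.55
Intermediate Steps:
a = 199421 (a = 39160 + 160261 = 199421)
G = -1047/20956 (G = -7329/146692 = -7329*1/146692 = -1047/20956 ≈ -0.049962)
116947/102382 + a/(√(163357 + G)) = 116947/102382 + 199421/(√(163357 - 1047/20956)) = 116947*(1/102382) + 199421/(√(3423308245/20956)) = 116947/102382 + 199421/((107*√9269155/806)) = 116947/102382 + 199421*(26*√9269155/31993535) = 116947/102382 + 5184946*√9269155/31993535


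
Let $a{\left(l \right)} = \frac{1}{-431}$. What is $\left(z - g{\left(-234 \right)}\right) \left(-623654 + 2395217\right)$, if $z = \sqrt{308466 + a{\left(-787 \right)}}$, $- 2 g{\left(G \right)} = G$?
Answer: $-207272871 + \frac{1771563 \sqrt{57300952195}}{431} \approx 7.7665 \cdot 10^{8}$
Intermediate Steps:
$a{\left(l \right)} = - \frac{1}{431}$
$g{\left(G \right)} = - \frac{G}{2}$
$z = \frac{\sqrt{57300952195}}{431}$ ($z = \sqrt{308466 - \frac{1}{431}} = \sqrt{\frac{132948845}{431}} = \frac{\sqrt{57300952195}}{431} \approx 555.4$)
$\left(z - g{\left(-234 \right)}\right) \left(-623654 + 2395217\right) = \left(\frac{\sqrt{57300952195}}{431} - \left(- \frac{1}{2}\right) \left(-234\right)\right) \left(-623654 + 2395217\right) = \left(\frac{\sqrt{57300952195}}{431} - 117\right) 1771563 = \left(-117 + \frac{\sqrt{57300952195}}{431}\right) 1771563 = -207272871 + \frac{1771563 \sqrt{57300952195}}{431}$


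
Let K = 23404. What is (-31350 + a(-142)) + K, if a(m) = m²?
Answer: 12218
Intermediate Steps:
(-31350 + a(-142)) + K = (-31350 + (-142)²) + 23404 = (-31350 + 20164) + 23404 = -11186 + 23404 = 12218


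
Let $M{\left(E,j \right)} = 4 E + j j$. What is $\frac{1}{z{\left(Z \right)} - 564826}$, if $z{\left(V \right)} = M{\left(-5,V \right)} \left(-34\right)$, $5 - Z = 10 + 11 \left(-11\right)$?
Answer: $- \frac{1}{1021650} \approx -9.7881 \cdot 10^{-7}$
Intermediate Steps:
$Z = 116$ ($Z = 5 - \left(10 + 11 \left(-11\right)\right) = 5 - \left(10 - 121\right) = 5 - -111 = 5 + 111 = 116$)
$M{\left(E,j \right)} = j^{2} + 4 E$ ($M{\left(E,j \right)} = 4 E + j^{2} = j^{2} + 4 E$)
$z{\left(V \right)} = 680 - 34 V^{2}$ ($z{\left(V \right)} = \left(V^{2} + 4 \left(-5\right)\right) \left(-34\right) = \left(V^{2} - 20\right) \left(-34\right) = \left(-20 + V^{2}\right) \left(-34\right) = 680 - 34 V^{2}$)
$\frac{1}{z{\left(Z \right)} - 564826} = \frac{1}{\left(680 - 34 \cdot 116^{2}\right) - 564826} = \frac{1}{\left(680 - 457504\right) - 564826} = \frac{1}{-456824 - 564826} = \frac{1}{-1021650} = - \frac{1}{1021650}$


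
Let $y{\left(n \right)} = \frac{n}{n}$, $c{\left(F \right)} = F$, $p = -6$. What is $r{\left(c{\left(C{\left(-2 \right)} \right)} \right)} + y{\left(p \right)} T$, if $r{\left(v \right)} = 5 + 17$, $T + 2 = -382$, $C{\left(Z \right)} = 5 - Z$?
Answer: $-362$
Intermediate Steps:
$T = -384$ ($T = -2 - 382 = -384$)
$r{\left(v \right)} = 22$
$y{\left(n \right)} = 1$
$r{\left(c{\left(C{\left(-2 \right)} \right)} \right)} + y{\left(p \right)} T = 22 + 1 \left(-384\right) = 22 - 384 = -362$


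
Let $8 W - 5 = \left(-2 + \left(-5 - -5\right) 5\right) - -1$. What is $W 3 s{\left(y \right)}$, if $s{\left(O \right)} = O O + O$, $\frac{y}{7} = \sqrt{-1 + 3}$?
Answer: $147 + \frac{21 \sqrt{2}}{2} \approx 161.85$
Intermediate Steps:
$y = 7 \sqrt{2}$ ($y = 7 \sqrt{-1 + 3} = 7 \sqrt{2} \approx 9.8995$)
$s{\left(O \right)} = O + O^{2}$ ($s{\left(O \right)} = O^{2} + O = O + O^{2}$)
$W = \frac{1}{2}$ ($W = \frac{5}{8} + \frac{\left(-2 + \left(-5 - -5\right) 5\right) - -1}{8} = \frac{5}{8} + \frac{\left(-2 + \left(-5 + 5\right) 5\right) + 1}{8} = \frac{5}{8} + \frac{\left(-2 + 0 \cdot 5\right) + 1}{8} = \frac{5}{8} + \frac{\left(-2 + 0\right) + 1}{8} = \frac{5}{8} + \frac{-2 + 1}{8} = \frac{5}{8} + \frac{1}{8} \left(-1\right) = \frac{5}{8} - \frac{1}{8} = \frac{1}{2} \approx 0.5$)
$W 3 s{\left(y \right)} = \frac{3 \cdot 7 \sqrt{2} \left(1 + 7 \sqrt{2}\right)}{2} = \frac{21 \sqrt{2} \left(1 + 7 \sqrt{2}\right)}{2}$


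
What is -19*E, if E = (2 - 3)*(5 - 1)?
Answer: 76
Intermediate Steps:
E = -4 (E = -1*4 = -4)
-19*E = -19*(-4) = 76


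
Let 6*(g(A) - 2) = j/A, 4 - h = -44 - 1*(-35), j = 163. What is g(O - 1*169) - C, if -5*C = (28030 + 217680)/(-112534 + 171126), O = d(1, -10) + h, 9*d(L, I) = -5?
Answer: 110013795/41278064 ≈ 2.6652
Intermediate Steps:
h = 13 (h = 4 - (-44 - 1*(-35)) = 4 - (-44 + 35) = 4 - 1*(-9) = 4 + 9 = 13)
d(L, I) = -5/9 (d(L, I) = (⅑)*(-5) = -5/9)
O = 112/9 (O = -5/9 + 13 = 112/9 ≈ 12.444)
C = -24571/29296 (C = -(28030 + 217680)/(5*(-112534 + 171126)) = -49142/58592 = -⅕*122855/29296 = -24571/29296 ≈ -0.83872)
g(A) = 2 + 163/(6*A) (g(A) = 2 + (163/A)/6 = 2 + 163/(6*A))
g(O - 1*169) - C = (2 + 163/(6*(112/9 - 1*169))) - 1*(-24571/29296) = (2 + 163/(6*(112/9 - 169))) + 24571/29296 = (2 + 163/(6*(-1409/9))) + 24571/29296 = (2 + (163/6)*(-9/1409)) + 24571/29296 = (2 - 489/2818) + 24571/29296 = 5147/2818 + 24571/29296 = 110013795/41278064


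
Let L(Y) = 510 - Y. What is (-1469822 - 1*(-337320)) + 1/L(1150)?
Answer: -724801281/640 ≈ -1.1325e+6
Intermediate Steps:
(-1469822 - 1*(-337320)) + 1/L(1150) = (-1469822 - 1*(-337320)) + 1/(510 - 1*1150) = (-1469822 + 337320) + 1/(510 - 1150) = -1132502 + 1/(-640) = -1132502 - 1/640 = -724801281/640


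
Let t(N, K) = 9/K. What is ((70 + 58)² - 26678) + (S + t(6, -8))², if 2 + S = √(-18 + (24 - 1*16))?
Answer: -658831/64 - 25*I*√10/4 ≈ -10294.0 - 19.764*I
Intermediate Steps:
S = -2 + I*√10 (S = -2 + √(-18 + (24 - 1*16)) = -2 + √(-18 + (24 - 16)) = -2 + √(-18 + 8) = -2 + √(-10) = -2 + I*√10 ≈ -2.0 + 3.1623*I)
((70 + 58)² - 26678) + (S + t(6, -8))² = ((70 + 58)² - 26678) + ((-2 + I*√10) + 9/(-8))² = (128² - 26678) + ((-2 + I*√10) + 9*(-⅛))² = (16384 - 26678) + ((-2 + I*√10) - 9/8)² = -10294 + (-25/8 + I*√10)²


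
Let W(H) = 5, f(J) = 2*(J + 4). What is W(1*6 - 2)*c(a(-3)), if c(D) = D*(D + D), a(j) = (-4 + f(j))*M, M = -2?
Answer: 160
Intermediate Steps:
f(J) = 8 + 2*J (f(J) = 2*(4 + J) = 8 + 2*J)
a(j) = -8 - 4*j (a(j) = (-4 + (8 + 2*j))*(-2) = (4 + 2*j)*(-2) = -8 - 4*j)
c(D) = 2*D² (c(D) = D*(2*D) = 2*D²)
W(1*6 - 2)*c(a(-3)) = 5*(2*(-8 - 4*(-3))²) = 5*(2*(-8 + 12)²) = 5*(2*4²) = 5*(2*16) = 5*32 = 160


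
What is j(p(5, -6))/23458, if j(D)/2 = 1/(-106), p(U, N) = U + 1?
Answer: -1/1243274 ≈ -8.0433e-7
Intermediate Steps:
p(U, N) = 1 + U
j(D) = -1/53 (j(D) = 2/(-106) = 2*(-1/106) = -1/53)
j(p(5, -6))/23458 = -1/53/23458 = -1/53*1/23458 = -1/1243274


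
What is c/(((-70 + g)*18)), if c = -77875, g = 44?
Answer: 77875/468 ≈ 166.40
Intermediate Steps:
c/(((-70 + g)*18)) = -77875*1/(18*(-70 + 44)) = -77875/((-26*18)) = -77875/(-468) = -77875*(-1/468) = 77875/468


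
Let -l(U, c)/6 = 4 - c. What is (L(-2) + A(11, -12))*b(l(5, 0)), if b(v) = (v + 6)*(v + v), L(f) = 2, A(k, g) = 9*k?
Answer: 87264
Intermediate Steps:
l(U, c) = -24 + 6*c (l(U, c) = -6*(4 - c) = -24 + 6*c)
b(v) = 2*v*(6 + v) (b(v) = (6 + v)*(2*v) = 2*v*(6 + v))
(L(-2) + A(11, -12))*b(l(5, 0)) = (2 + 9*11)*(2*(-24 + 6*0)*(6 + (-24 + 6*0))) = (2 + 99)*(2*(-24 + 0)*(6 + (-24 + 0))) = 101*(2*(-24)*(6 - 24)) = 101*(2*(-24)*(-18)) = 101*864 = 87264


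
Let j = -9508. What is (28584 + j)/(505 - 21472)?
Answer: -19076/20967 ≈ -0.90981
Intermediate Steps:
(28584 + j)/(505 - 21472) = (28584 - 9508)/(505 - 21472) = 19076/(-20967) = 19076*(-1/20967) = -19076/20967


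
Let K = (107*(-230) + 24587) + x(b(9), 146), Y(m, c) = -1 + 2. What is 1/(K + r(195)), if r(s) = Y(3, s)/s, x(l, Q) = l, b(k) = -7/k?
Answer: -585/13907 ≈ -0.042065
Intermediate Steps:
Y(m, c) = 1
r(s) = 1/s
K = -214/9 (K = (107*(-230) + 24587) - 7/9 = (-24610 + 24587) - 7*⅑ = -23 - 7/9 = -214/9 ≈ -23.778)
1/(K + r(195)) = 1/(-214/9 + 1/195) = 1/(-13907/585) = -585/13907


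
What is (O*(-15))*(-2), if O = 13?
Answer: 390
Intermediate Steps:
(O*(-15))*(-2) = (13*(-15))*(-2) = -195*(-2) = 390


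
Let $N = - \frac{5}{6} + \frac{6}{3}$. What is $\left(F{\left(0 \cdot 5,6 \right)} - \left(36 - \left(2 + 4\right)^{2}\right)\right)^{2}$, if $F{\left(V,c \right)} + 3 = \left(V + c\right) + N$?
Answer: $\frac{625}{36} \approx 17.361$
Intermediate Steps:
$N = \frac{7}{6}$ ($N = \left(-5\right) \frac{1}{6} + 6 \cdot \frac{1}{3} = - \frac{5}{6} + 2 = \frac{7}{6} \approx 1.1667$)
$F{\left(V,c \right)} = - \frac{11}{6} + V + c$ ($F{\left(V,c \right)} = -3 + \left(\left(V + c\right) + \frac{7}{6}\right) = -3 + \left(\frac{7}{6} + V + c\right) = - \frac{11}{6} + V + c$)
$\left(F{\left(0 \cdot 5,6 \right)} - \left(36 - \left(2 + 4\right)^{2}\right)\right)^{2} = \left(\left(- \frac{11}{6} + 0 \cdot 5 + 6\right) - \left(36 - \left(2 + 4\right)^{2}\right)\right)^{2} = \left(\left(- \frac{11}{6} + 0 + 6\right) - \left(36 - 36\right)\right)^{2} = \left(\frac{25}{6} + \left(\left(36 - 35\right) - 1\right)\right)^{2} = \left(\frac{25}{6} + \left(1 - 1\right)\right)^{2} = \left(\frac{25}{6} + 0\right)^{2} = \left(\frac{25}{6}\right)^{2} = \frac{625}{36}$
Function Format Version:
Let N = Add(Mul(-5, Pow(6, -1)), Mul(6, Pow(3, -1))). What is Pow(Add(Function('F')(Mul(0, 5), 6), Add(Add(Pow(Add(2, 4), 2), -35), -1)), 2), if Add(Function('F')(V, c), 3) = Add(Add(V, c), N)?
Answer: Rational(625, 36) ≈ 17.361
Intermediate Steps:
N = Rational(7, 6) (N = Add(Mul(-5, Rational(1, 6)), Mul(6, Rational(1, 3))) = Add(Rational(-5, 6), 2) = Rational(7, 6) ≈ 1.1667)
Function('F')(V, c) = Add(Rational(-11, 6), V, c) (Function('F')(V, c) = Add(-3, Add(Add(V, c), Rational(7, 6))) = Add(-3, Add(Rational(7, 6), V, c)) = Add(Rational(-11, 6), V, c))
Pow(Add(Function('F')(Mul(0, 5), 6), Add(Add(Pow(Add(2, 4), 2), -35), -1)), 2) = Pow(Add(Add(Rational(-11, 6), Mul(0, 5), 6), Add(Add(Pow(Add(2, 4), 2), -35), -1)), 2) = Pow(Add(Add(Rational(-11, 6), 0, 6), Add(Add(Pow(6, 2), -35), -1)), 2) = Pow(Add(Rational(25, 6), Add(Add(36, -35), -1)), 2) = Pow(Add(Rational(25, 6), Add(1, -1)), 2) = Pow(Add(Rational(25, 6), 0), 2) = Pow(Rational(25, 6), 2) = Rational(625, 36)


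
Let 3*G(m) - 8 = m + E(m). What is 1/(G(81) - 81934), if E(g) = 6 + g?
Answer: -3/245626 ≈ -1.2214e-5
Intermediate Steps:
G(m) = 14/3 + 2*m/3 (G(m) = 8/3 + (m + (6 + m))/3 = 8/3 + (6 + 2*m)/3 = 8/3 + (2 + 2*m/3) = 14/3 + 2*m/3)
1/(G(81) - 81934) = 1/((14/3 + (2/3)*81) - 81934) = 1/((14/3 + 54) - 81934) = 1/(176/3 - 81934) = 1/(-245626/3) = -3/245626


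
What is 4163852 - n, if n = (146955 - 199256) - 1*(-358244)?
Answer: 3857909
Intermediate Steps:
n = 305943 (n = -52301 + 358244 = 305943)
4163852 - n = 4163852 - 1*305943 = 4163852 - 305943 = 3857909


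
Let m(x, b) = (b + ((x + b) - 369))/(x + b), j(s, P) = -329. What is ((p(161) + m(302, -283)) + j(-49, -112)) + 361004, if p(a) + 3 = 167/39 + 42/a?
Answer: 6146442520/17043 ≈ 3.6064e+5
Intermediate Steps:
m(x, b) = (-369 + x + 2*b)/(b + x) (m(x, b) = (b + ((b + x) - 369))/(b + x) = (b + (-369 + b + x))/(b + x) = (-369 + x + 2*b)/(b + x))
p(a) = 50/39 + 42/a (p(a) = -3 + (167/39 + 42/a) = 50/39 + 42/a)
((p(161) + m(302, -283)) + j(-49, -112)) + 361004 = (((50/39 + 42/161) + (-369 + 302 + 2*(-283))/(-283 + 302)) - 329) + 361004 = (((50/39 + 42*(1/161)) + (-369 + 302 - 566)/19) - 329) + 361004 = (((50/39 + 6/23) + (1/19)*(-633)) - 329) + 361004 = ((1384/897 - 633/19) - 329) + 361004 = (-541505/17043 - 329) + 361004 = -6148652/17043 + 361004 = 6146442520/17043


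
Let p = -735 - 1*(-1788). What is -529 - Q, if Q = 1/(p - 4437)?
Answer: -1790135/3384 ≈ -529.00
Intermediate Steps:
p = 1053 (p = -735 + 1788 = 1053)
Q = -1/3384 (Q = 1/(1053 - 4437) = 1/(-3384) = -1/3384 ≈ -0.00029551)
-529 - Q = -529 - 1*(-1/3384) = -529 + 1/3384 = -1790135/3384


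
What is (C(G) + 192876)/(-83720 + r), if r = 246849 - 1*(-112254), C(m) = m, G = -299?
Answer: 192577/275383 ≈ 0.69931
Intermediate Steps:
r = 359103 (r = 246849 + 112254 = 359103)
(C(G) + 192876)/(-83720 + r) = (-299 + 192876)/(-83720 + 359103) = 192577/275383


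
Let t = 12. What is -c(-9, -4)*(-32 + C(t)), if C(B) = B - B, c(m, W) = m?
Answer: -288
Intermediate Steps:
C(B) = 0
-c(-9, -4)*(-32 + C(t)) = -(-9)*(-32 + 0) = -(-9)*(-32) = -1*288 = -288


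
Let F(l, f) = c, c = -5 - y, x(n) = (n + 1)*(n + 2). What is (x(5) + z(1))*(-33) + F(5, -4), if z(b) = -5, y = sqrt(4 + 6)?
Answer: -1226 - sqrt(10) ≈ -1229.2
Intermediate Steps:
x(n) = (1 + n)*(2 + n)
y = sqrt(10) ≈ 3.1623
c = -5 - sqrt(10) ≈ -8.1623
F(l, f) = -5 - sqrt(10)
(x(5) + z(1))*(-33) + F(5, -4) = ((2 + 5**2 + 3*5) - 5)*(-33) + (-5 - sqrt(10)) = ((2 + 25 + 15) - 5)*(-33) + (-5 - sqrt(10)) = (42 - 5)*(-33) + (-5 - sqrt(10)) = 37*(-33) + (-5 - sqrt(10)) = -1221 + (-5 - sqrt(10)) = -1226 - sqrt(10)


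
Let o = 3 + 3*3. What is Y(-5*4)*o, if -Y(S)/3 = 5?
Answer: -180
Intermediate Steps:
o = 12 (o = 3 + 9 = 12)
Y(S) = -15 (Y(S) = -3*5 = -15)
Y(-5*4)*o = -15*12 = -180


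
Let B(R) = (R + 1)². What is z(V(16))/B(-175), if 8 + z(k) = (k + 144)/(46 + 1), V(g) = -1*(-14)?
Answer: -109/711486 ≈ -0.00015320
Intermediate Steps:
B(R) = (1 + R)²
V(g) = 14
z(k) = -232/47 + k/47 (z(k) = -8 + (k + 144)/(46 + 1) = -8 + (144 + k)/47 = -8 + (144 + k)*(1/47) = -8 + (144/47 + k/47) = -232/47 + k/47)
z(V(16))/B(-175) = (-232/47 + (1/47)*14)/((1 - 175)²) = (-232/47 + 14/47)/((-174)²) = -218/47/30276 = -218/47*1/30276 = -109/711486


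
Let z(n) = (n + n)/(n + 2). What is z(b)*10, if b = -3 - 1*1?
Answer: 40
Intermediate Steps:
b = -4 (b = -3 - 1 = -4)
z(n) = 2*n/(2 + n) (z(n) = (2*n)/(2 + n) = 2*n/(2 + n))
z(b)*10 = (2*(-4)/(2 - 4))*10 = (2*(-4)/(-2))*10 = (2*(-4)*(-½))*10 = 4*10 = 40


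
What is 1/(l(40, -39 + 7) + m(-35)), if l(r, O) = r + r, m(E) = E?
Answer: 1/45 ≈ 0.022222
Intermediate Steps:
l(r, O) = 2*r
1/(l(40, -39 + 7) + m(-35)) = 1/(2*40 - 35) = 1/(80 - 35) = 1/45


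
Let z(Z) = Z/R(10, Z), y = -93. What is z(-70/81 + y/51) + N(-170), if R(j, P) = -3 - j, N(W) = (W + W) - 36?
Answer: -6727075/17901 ≈ -375.79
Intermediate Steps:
N(W) = -36 + 2*W (N(W) = 2*W - 36 = -36 + 2*W)
z(Z) = -Z/13 (z(Z) = Z/(-3 - 1*10) = Z/(-3 - 10) = Z/(-13) = Z*(-1/13) = -Z/13)
z(-70/81 + y/51) + N(-170) = -(-70/81 - 93/51)/13 + (-36 + 2*(-170)) = -(-70*1/81 - 93*1/51)/13 + (-36 - 340) = -(-70/81 - 31/17)/13 - 376 = -1/13*(-3701/1377) - 376 = 3701/17901 - 376 = -6727075/17901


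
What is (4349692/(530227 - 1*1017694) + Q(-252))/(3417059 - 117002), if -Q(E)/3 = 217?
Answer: -321690709/1608668885619 ≈ -0.00019997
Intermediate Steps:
Q(E) = -651 (Q(E) = -3*217 = -651)
(4349692/(530227 - 1*1017694) + Q(-252))/(3417059 - 117002) = (4349692/(530227 - 1*1017694) - 651)/(3417059 - 117002) = (4349692/(530227 - 1017694) - 651)/3300057 = (4349692/(-487467) - 651)*(1/3300057) = (4349692*(-1/487467) - 651)*(1/3300057) = (-4349692/487467 - 651)*(1/3300057) = -321690709/487467*1/3300057 = -321690709/1608668885619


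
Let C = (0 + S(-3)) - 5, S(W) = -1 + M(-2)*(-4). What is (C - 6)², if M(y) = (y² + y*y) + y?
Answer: 1296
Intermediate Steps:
M(y) = y + 2*y² (M(y) = (y² + y²) + y = 2*y² + y = y + 2*y²)
S(W) = -25 (S(W) = -1 - 2*(1 + 2*(-2))*(-4) = -1 - 2*(1 - 4)*(-4) = -1 - 2*(-3)*(-4) = -1 + 6*(-4) = -1 - 24 = -25)
C = -30 (C = (0 - 25) - 5 = -25 - 5 = -30)
(C - 6)² = (-30 - 6)² = (-36)² = 1296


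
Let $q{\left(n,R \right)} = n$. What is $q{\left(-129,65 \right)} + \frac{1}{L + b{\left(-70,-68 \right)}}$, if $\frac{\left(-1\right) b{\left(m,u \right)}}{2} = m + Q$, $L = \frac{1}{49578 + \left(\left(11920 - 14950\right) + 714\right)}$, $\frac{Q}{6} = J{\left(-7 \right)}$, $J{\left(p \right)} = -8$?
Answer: $- \frac{1438797195}{11153833} \approx -129.0$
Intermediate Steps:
$Q = -48$ ($Q = 6 \left(-8\right) = -48$)
$L = \frac{1}{47262}$ ($L = \frac{1}{49578 + \left(-3030 + 714\right)} = \frac{1}{49578 - 2316} = \frac{1}{47262} \approx 2.1159 \cdot 10^{-5}$)
$b{\left(m,u \right)} = 96 - 2 m$ ($b{\left(m,u \right)} = - 2 \left(m - 48\right) = - 2 \left(-48 + m\right) = 96 - 2 m$)
$q{\left(-129,65 \right)} + \frac{1}{L + b{\left(-70,-68 \right)}} = -129 + \frac{1}{\frac{1}{47262} + \left(96 - -140\right)} = -129 + \frac{1}{\frac{1}{47262} + \left(96 + 140\right)} = -129 + \frac{1}{\frac{1}{47262} + 236} = -129 + \frac{1}{\frac{11153833}{47262}} = -129 + \frac{47262}{11153833} = - \frac{1438797195}{11153833}$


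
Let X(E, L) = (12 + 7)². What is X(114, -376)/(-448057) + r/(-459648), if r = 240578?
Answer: -2841015523/5419697472 ≈ -0.52420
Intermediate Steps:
X(E, L) = 361 (X(E, L) = 19² = 361)
X(114, -376)/(-448057) + r/(-459648) = 361/(-448057) + 240578/(-459648) = 361*(-1/448057) + 240578*(-1/459648) = -361/448057 - 6331/12096 = -2841015523/5419697472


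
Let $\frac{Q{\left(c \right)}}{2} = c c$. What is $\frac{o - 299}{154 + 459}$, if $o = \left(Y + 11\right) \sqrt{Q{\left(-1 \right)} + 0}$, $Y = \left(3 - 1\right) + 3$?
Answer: $- \frac{299}{613} + \frac{16 \sqrt{2}}{613} \approx -0.45085$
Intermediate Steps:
$Q{\left(c \right)} = 2 c^{2}$ ($Q{\left(c \right)} = 2 c c = 2 c^{2}$)
$Y = 5$ ($Y = 2 + 3 = 5$)
$o = 16 \sqrt{2}$ ($o = \left(5 + 11\right) \sqrt{2 \left(-1\right)^{2} + 0} = 16 \sqrt{2 \cdot 1 + 0} = 16 \sqrt{2 + 0} = 16 \sqrt{2} \approx 22.627$)
$\frac{o - 299}{154 + 459} = \frac{16 \sqrt{2} - 299}{154 + 459} = \frac{-299 + 16 \sqrt{2}}{613} = \left(-299 + 16 \sqrt{2}\right) \frac{1}{613} = - \frac{299}{613} + \frac{16 \sqrt{2}}{613}$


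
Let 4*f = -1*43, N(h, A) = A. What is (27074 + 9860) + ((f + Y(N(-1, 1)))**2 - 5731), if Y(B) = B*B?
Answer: 500769/16 ≈ 31298.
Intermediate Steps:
Y(B) = B**2
f = -43/4 (f = (-1*43)/4 = (1/4)*(-43) = -43/4 ≈ -10.750)
(27074 + 9860) + ((f + Y(N(-1, 1)))**2 - 5731) = (27074 + 9860) + ((-43/4 + 1**2)**2 - 5731) = 36934 + ((-43/4 + 1)**2 - 5731) = 36934 + ((-39/4)**2 - 5731) = 36934 + (1521/16 - 5731) = 36934 - 90175/16 = 500769/16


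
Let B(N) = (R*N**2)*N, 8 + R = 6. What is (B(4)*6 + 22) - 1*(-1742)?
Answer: 996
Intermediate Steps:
R = -2 (R = -8 + 6 = -2)
B(N) = -2*N**3 (B(N) = (-2*N**2)*N = -2*N**3)
(B(4)*6 + 22) - 1*(-1742) = (-2*4**3*6 + 22) - 1*(-1742) = (-2*64*6 + 22) + 1742 = (-128*6 + 22) + 1742 = (-768 + 22) + 1742 = -746 + 1742 = 996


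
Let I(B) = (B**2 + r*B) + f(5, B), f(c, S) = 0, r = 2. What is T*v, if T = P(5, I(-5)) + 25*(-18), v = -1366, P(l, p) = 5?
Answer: 607870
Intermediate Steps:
I(B) = B**2 + 2*B (I(B) = (B**2 + 2*B) + 0 = B**2 + 2*B)
T = -445 (T = 5 + 25*(-18) = 5 - 450 = -445)
T*v = -445*(-1366) = 607870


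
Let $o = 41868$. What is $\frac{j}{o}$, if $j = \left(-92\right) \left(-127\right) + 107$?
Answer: $\frac{11791}{41868} \approx 0.28162$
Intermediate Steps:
$j = 11791$ ($j = 11684 + 107 = 11791$)
$\frac{j}{o} = \frac{11791}{41868}$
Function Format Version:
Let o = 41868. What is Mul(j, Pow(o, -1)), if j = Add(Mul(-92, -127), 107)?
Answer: Rational(11791, 41868) ≈ 0.28162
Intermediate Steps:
j = 11791 (j = Add(11684, 107) = 11791)
Mul(j, Pow(o, -1)) = Mul(11791, Pow(41868, -1)) = Mul(11791, Rational(1, 41868)) = Rational(11791, 41868)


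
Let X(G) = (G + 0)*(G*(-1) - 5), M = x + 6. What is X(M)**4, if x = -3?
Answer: 331776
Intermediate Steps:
M = 3 (M = -3 + 6 = 3)
X(G) = G*(-5 - G) (X(G) = G*(-G - 5) = G*(-5 - G))
X(M)**4 = (-1*3*(5 + 3))**4 = (-1*3*8)**4 = (-24)**4 = 331776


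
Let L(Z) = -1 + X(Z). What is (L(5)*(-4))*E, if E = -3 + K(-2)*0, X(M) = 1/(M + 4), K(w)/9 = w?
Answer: -32/3 ≈ -10.667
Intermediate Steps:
K(w) = 9*w
X(M) = 1/(4 + M)
E = -3 (E = -3 + (9*(-2))*0 = -3 - 18*0 = -3 + 0 = -3)
L(Z) = -1 + 1/(4 + Z)
(L(5)*(-4))*E = (((-3 - 1*5)/(4 + 5))*(-4))*(-3) = (((-3 - 5)/9)*(-4))*(-3) = (((1/9)*(-8))*(-4))*(-3) = -8/9*(-4)*(-3) = (32/9)*(-3) = -32/3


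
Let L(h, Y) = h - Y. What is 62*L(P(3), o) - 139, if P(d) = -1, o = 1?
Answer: -263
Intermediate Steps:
62*L(P(3), o) - 139 = 62*(-1 - 1*1) - 139 = 62*(-1 - 1) - 139 = 62*(-2) - 139 = -124 - 139 = -263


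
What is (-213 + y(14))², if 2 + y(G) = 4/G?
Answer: 2259009/49 ≈ 46102.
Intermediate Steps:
y(G) = -2 + 4/G
(-213 + y(14))² = (-213 + (-2 + 4/14))² = (-213 + (-2 + 4*(1/14)))² = (-213 + (-2 + 2/7))² = (-213 - 12/7)² = (-1503/7)² = 2259009/49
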